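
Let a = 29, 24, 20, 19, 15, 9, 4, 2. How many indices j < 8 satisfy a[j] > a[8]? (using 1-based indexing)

7

The element at index 8 is 2.
Elements before it: 29, 24, 20, 19, 15, 9, 4
Those larger than 2: 29, 24, 20, 19, 15, 9, 4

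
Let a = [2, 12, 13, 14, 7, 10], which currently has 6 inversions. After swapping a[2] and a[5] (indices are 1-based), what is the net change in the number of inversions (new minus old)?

-1

Positions 2 and 5 hold 12 and 7; after swapping, the array is [2, 7, 13, 14, 12, 10].
Count, for each position, how many later elements it exceeds:
2 → none → 0
7 → none → 0
13 → 12, 10 → 2
14 → 12, 10 → 2
12 → 10 → 1
10 → none → 0
Sum: 0 + 0 + 2 + 2 + 1 + 0 = 5
Change: 5 − 6 = -1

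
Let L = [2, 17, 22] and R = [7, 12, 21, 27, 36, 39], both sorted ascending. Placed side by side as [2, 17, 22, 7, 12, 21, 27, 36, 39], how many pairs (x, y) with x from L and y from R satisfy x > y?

Count, for every r in R, how many entries of L exceed r:
r = 7: 17, 22 → 2
r = 12: 17, 22 → 2
r = 21: 22 → 1
r = 27: none → 0
r = 36: none → 0
r = 39: none → 0
Cross-inversions: 2 + 2 + 1 + 0 + 0 + 0 = 5

There are 5 split inversions.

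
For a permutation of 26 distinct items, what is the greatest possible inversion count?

The maximum occurs when the array is in strictly decreasing order: every one of the C(26, 2) pairs is inverted.
C(26, 2) = 26·25/2 = 325

325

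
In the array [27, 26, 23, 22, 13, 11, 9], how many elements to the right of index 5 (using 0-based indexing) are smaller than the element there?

1 such element

The element at index 5 is 11.
Elements after it: 9
Those smaller than 11: 9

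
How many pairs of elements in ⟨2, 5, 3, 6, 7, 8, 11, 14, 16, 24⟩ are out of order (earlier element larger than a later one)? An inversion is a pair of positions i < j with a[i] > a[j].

Count, for each position, how many later elements it exceeds:
2: 0
5: 1
3: 0
6: 0
7: 0
8: 0
11: 0
14: 0
16: 0
24: 0
Sum: 0 + 1 + 0 + 0 + 0 + 0 + 0 + 0 + 0 + 0 = 1

1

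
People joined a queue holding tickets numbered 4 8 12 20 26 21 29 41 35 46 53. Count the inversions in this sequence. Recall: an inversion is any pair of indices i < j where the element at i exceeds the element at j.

For each element, count later entries that are smaller:
4 → none → 0
8 → none → 0
12 → none → 0
20 → none → 0
26 → 21 → 1
21 → none → 0
29 → none → 0
41 → 35 → 1
35 → none → 0
46 → none → 0
53 → none → 0
Sum: 0 + 0 + 0 + 0 + 1 + 0 + 0 + 1 + 0 + 0 + 0 = 2

2 out-of-order pairs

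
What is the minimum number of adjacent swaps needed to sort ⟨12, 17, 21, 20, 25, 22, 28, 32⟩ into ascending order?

2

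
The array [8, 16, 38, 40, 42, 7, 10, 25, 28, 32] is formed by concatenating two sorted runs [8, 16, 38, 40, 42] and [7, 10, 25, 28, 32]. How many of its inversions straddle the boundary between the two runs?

Take each right-half value and tally the left-half values above it:
r = 7: 8, 16, 38, 40, 42 → 5
r = 10: 16, 38, 40, 42 → 4
r = 25: 38, 40, 42 → 3
r = 28: 38, 40, 42 → 3
r = 32: 38, 40, 42 → 3
Cross-inversions: 5 + 4 + 3 + 3 + 3 = 18

18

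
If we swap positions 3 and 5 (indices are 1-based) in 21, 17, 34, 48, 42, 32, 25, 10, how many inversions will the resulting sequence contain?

Positions 3 and 5 hold 34 and 42; after swapping, the array is [21, 17, 42, 48, 34, 32, 25, 10].
Sweep left to right; for each value list the smaller values that follow it:
21: 2
17: 1
42: 4
48: 4
34: 3
32: 2
25: 1
10: 0
Sum: 2 + 1 + 4 + 4 + 3 + 2 + 1 + 0 = 17

17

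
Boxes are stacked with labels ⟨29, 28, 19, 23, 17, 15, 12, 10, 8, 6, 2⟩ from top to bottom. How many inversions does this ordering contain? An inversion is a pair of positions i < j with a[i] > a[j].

Sweep left to right; for each value list the smaller values that follow it:
29: 10
28: 9
19: 7
23: 7
17: 6
15: 5
12: 4
10: 3
8: 2
6: 1
2: 0
Sum: 10 + 9 + 7 + 7 + 6 + 5 + 4 + 3 + 2 + 1 + 0 = 54

54 inversions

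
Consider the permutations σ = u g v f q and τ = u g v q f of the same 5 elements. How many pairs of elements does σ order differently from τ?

Assign each item its position (1..5) in the first ordering, then rewrite the second ordering as that position sequence:
positions: u→1, g→2, v→3, f→4, q→5
second ordering as positions: [1, 2, 3, 5, 4]
Discordant pairs = inversions in this position sequence.
1: 0
2: 0
3: 0
5: 4 → 1
4: 0
Total: 0 + 0 + 0 + 1 + 0 = 1

1 discordant pair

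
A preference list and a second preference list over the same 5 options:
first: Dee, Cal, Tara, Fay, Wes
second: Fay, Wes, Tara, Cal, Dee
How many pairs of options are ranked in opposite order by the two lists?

Assign each item its position (1..5) in the first ordering, then rewrite the second ordering as that position sequence:
positions: Dee→1, Cal→2, Tara→3, Fay→4, Wes→5
second ordering as positions: [4, 5, 3, 2, 1]
Discordant pairs = inversions in this position sequence.
4: 3, 2, 1 → 3
5: 3, 2, 1 → 3
3: 2, 1 → 2
2: 1 → 1
1: 0
Total: 3 + 3 + 2 + 1 + 0 = 9

9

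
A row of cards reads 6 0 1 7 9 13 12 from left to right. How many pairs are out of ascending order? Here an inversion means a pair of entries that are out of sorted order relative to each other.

3

Element-by-element contributions:
6 → 0, 1 → 2
0 → none → 0
1 → none → 0
7 → none → 0
9 → none → 0
13 → 12 → 1
12 → none → 0
Sum: 2 + 0 + 0 + 0 + 0 + 1 + 0 = 3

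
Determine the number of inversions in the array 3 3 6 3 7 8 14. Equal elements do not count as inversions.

There is 1 inversion.

For each element, count later entries that are smaller:
3: 0
3: 0
6: 1
3: 0
7: 0
8: 0
14: 0
Sum: 0 + 0 + 1 + 0 + 0 + 0 + 0 = 1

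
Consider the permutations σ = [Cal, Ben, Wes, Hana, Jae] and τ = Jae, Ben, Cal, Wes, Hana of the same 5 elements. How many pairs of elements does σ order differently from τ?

Assign each item its position (1..5) in the first ordering, then rewrite the second ordering as that position sequence:
positions: Cal→1, Ben→2, Wes→3, Hana→4, Jae→5
second ordering as positions: [5, 2, 1, 3, 4]
Discordant pairs = inversions in this position sequence.
5: 2, 1, 3, 4 → 4
2: 1 → 1
1: 0
3: 0
4: 0
Total: 4 + 1 + 0 + 0 + 0 = 5

5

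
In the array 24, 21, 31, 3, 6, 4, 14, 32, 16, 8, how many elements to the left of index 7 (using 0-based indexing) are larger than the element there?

0

The element at index 7 is 32.
Elements before it: 24, 21, 31, 3, 6, 4, 14
None of them are larger than 32.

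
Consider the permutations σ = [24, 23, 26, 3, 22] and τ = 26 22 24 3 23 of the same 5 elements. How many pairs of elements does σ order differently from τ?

Assign each item its position (1..5) in the first ordering, then rewrite the second ordering as that position sequence:
positions: 24→1, 23→2, 26→3, 3→4, 22→5
second ordering as positions: [3, 5, 1, 4, 2]
Discordant pairs = inversions in this position sequence.
3: 1, 2 → 2
5: 1, 4, 2 → 3
1: 0
4: 2 → 1
2: 0
Total: 2 + 3 + 0 + 1 + 0 = 6

6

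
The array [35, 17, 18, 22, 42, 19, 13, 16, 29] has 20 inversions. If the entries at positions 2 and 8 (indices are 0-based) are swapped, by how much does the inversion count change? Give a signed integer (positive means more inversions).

+5

Positions 2 and 8 hold 18 and 29; after swapping, the array is [35, 17, 29, 22, 42, 19, 13, 16, 18].
For each element, count later entries that are smaller:
35 → 17, 29, 22, 19, 13, 16, 18 → 7
17 → 13, 16 → 2
29 → 22, 19, 13, 16, 18 → 5
22 → 19, 13, 16, 18 → 4
42 → 19, 13, 16, 18 → 4
19 → 13, 16, 18 → 3
13 → none → 0
16 → none → 0
18 → none → 0
Sum: 7 + 2 + 5 + 4 + 4 + 3 + 0 + 0 + 0 = 25
Change: 25 − 20 = +5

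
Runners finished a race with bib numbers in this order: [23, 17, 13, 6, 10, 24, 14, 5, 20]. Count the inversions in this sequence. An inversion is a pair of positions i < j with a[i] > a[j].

Inversions: 21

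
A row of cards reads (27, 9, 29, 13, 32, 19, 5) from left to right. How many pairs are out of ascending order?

Count, for each position, how many later elements it exceeds:
27 → 9, 13, 19, 5 → 4
9 → 5 → 1
29 → 13, 19, 5 → 3
13 → 5 → 1
32 → 19, 5 → 2
19 → 5 → 1
5 → none → 0
Sum: 4 + 1 + 3 + 1 + 2 + 1 + 0 = 12

12 inversions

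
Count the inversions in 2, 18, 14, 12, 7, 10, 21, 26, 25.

10 inversions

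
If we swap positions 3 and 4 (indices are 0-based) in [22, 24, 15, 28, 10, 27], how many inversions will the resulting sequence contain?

6 inversions

Positions 3 and 4 hold 28 and 10; after swapping, the array is [22, 24, 15, 10, 28, 27].
Element-by-element contributions:
22 → 15, 10 → 2
24 → 15, 10 → 2
15 → 10 → 1
10 → none → 0
28 → 27 → 1
27 → none → 0
Sum: 2 + 2 + 1 + 0 + 1 + 0 = 6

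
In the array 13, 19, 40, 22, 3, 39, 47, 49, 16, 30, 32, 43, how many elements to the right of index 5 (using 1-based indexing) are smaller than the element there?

0 such elements

The element at index 5 is 3.
Elements after it: 39, 47, 49, 16, 30, 32, 43
None of them are smaller than 3.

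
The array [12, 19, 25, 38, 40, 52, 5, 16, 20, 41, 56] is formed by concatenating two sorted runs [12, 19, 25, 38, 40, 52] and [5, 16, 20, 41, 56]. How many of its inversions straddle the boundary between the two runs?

16

For each element r of the right run, count left-run elements greater than r:
r = 5: 12, 19, 25, 38, 40, 52 → 6
r = 16: 19, 25, 38, 40, 52 → 5
r = 20: 25, 38, 40, 52 → 4
r = 41: 52 → 1
r = 56: none → 0
Cross-inversions: 6 + 5 + 4 + 1 + 0 = 16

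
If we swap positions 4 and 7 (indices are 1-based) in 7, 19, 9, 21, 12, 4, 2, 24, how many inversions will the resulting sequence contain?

9

Positions 4 and 7 hold 21 and 2; after swapping, the array is [7, 19, 9, 2, 12, 4, 21, 24].
Element-by-element contributions:
7 → 2, 4 → 2
19 → 9, 2, 12, 4 → 4
9 → 2, 4 → 2
2 → none → 0
12 → 4 → 1
4 → none → 0
21 → none → 0
24 → none → 0
Sum: 2 + 4 + 2 + 0 + 1 + 0 + 0 + 0 = 9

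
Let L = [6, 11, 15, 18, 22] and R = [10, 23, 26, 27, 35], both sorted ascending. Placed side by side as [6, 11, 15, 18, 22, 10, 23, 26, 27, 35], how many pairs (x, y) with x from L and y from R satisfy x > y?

There are 4 split inversions.

Count, for every r in R, how many entries of L exceed r:
r = 10: 11, 15, 18, 22 → 4
r = 23: none → 0
r = 26: none → 0
r = 27: none → 0
r = 35: none → 0
Cross-inversions: 4 + 0 + 0 + 0 + 0 = 4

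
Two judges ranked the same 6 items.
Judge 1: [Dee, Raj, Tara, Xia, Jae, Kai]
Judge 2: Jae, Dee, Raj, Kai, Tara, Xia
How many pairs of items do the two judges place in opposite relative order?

Assign each item its position (1..6) in the first ordering, then rewrite the second ordering as that position sequence:
positions: Dee→1, Raj→2, Tara→3, Xia→4, Jae→5, Kai→6
second ordering as positions: [5, 1, 2, 6, 3, 4]
Discordant pairs = inversions in this position sequence.
5: 1, 2, 3, 4 → 4
1: 0
2: 0
6: 3, 4 → 2
3: 0
4: 0
Total: 4 + 0 + 0 + 2 + 0 + 0 = 6

Discordant pairs: 6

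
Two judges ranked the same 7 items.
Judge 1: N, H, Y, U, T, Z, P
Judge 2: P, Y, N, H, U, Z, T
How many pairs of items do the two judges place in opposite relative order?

Assign each item its position (1..7) in the first ordering, then rewrite the second ordering as that position sequence:
positions: N→1, H→2, Y→3, U→4, T→5, Z→6, P→7
second ordering as positions: [7, 3, 1, 2, 4, 6, 5]
Discordant pairs = inversions in this position sequence.
7: 3, 1, 2, 4, 6, 5 → 6
3: 1, 2 → 2
1: 0
2: 0
4: 0
6: 5 → 1
5: 0
Total: 6 + 2 + 0 + 0 + 0 + 1 + 0 = 9

9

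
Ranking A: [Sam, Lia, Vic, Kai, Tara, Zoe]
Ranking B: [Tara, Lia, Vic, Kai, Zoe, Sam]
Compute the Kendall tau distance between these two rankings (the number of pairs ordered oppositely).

Assign each item its position (1..6) in the first ordering, then rewrite the second ordering as that position sequence:
positions: Sam→1, Lia→2, Vic→3, Kai→4, Tara→5, Zoe→6
second ordering as positions: [5, 2, 3, 4, 6, 1]
Discordant pairs = inversions in this position sequence.
5: 2, 3, 4, 1 → 4
2: 1 → 1
3: 1 → 1
4: 1 → 1
6: 1 → 1
1: 0
Total: 4 + 1 + 1 + 1 + 1 + 0 = 8

There are 8 discordant pairs.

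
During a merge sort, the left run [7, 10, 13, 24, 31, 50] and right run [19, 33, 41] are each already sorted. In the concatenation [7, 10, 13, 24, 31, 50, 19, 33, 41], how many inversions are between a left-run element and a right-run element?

5 cross-inversions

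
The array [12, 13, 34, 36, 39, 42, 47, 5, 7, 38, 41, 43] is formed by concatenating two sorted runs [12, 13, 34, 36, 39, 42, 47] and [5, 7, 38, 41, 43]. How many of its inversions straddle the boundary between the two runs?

20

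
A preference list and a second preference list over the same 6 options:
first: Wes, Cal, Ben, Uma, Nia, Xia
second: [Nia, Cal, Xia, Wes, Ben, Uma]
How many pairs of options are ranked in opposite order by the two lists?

Pairs: 8

Assign each item its position (1..6) in the first ordering, then rewrite the second ordering as that position sequence:
positions: Wes→1, Cal→2, Ben→3, Uma→4, Nia→5, Xia→6
second ordering as positions: [5, 2, 6, 1, 3, 4]
Discordant pairs = inversions in this position sequence.
5: 2, 1, 3, 4 → 4
2: 1 → 1
6: 1, 3, 4 → 3
1: 0
3: 0
4: 0
Total: 4 + 1 + 3 + 0 + 0 + 0 = 8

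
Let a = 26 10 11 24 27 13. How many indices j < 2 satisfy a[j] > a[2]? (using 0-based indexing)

The element at index 2 is 11.
Elements before it: 26, 10
Those larger than 11: 26

1 such element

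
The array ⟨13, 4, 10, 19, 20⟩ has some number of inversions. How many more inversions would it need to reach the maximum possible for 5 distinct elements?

Maximum inversions for 5 distinct elements is C(5, 2) = 5·4/2 = 10.
Current inversions — for each element, count later smaller elements:
13: 2
4: 0
10: 0
19: 0
20: 0
Current total: 2 + 0 + 0 + 0 + 0 = 2
Shortfall: 10 − 2 = 8

8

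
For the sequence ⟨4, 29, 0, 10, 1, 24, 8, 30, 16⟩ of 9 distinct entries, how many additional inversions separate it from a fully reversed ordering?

23

Maximum inversions for 9 distinct elements is C(9, 2) = 9·8/2 = 36.
Current inversions — for each element, count later smaller elements:
4: 2
29: 6
0: 0
10: 2
1: 0
24: 2
8: 0
30: 1
16: 0
Current total: 2 + 6 + 0 + 2 + 0 + 2 + 0 + 1 + 0 = 13
Shortfall: 36 − 13 = 23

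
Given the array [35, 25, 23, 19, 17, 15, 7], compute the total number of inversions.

21 out-of-order pairs

Sweep left to right; for each value list the smaller values that follow it:
35: 6
25: 5
23: 4
19: 3
17: 2
15: 1
7: 0
Sum: 6 + 5 + 4 + 3 + 2 + 1 + 0 = 21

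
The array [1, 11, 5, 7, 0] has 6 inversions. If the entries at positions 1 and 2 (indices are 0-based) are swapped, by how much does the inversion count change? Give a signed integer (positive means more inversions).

-1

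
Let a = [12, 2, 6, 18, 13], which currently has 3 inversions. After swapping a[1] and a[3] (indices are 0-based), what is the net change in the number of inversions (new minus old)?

Positions 1 and 3 hold 2 and 18; after swapping, the array is [12, 18, 6, 2, 13].
Count, for each position, how many later elements it exceeds:
12: 2
18: 3
6: 1
2: 0
13: 0
Sum: 2 + 3 + 1 + 0 + 0 = 6
Change: 6 − 3 = +3

+3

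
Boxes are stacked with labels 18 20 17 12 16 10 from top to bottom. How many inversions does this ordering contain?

There are 13 inversions.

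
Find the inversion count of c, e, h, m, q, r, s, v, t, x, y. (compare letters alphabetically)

Sweep left to right; for each value list the smaller values that follow it:
c: 0
e: 0
h: 0
m: 0
q: 0
r: 0
s: 0
v: 1
t: 0
x: 0
y: 0
Sum: 0 + 0 + 0 + 0 + 0 + 0 + 0 + 1 + 0 + 0 + 0 = 1

1 out-of-order pair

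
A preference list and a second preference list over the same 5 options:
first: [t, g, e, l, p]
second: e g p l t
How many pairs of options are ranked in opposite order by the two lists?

6

Assign each item its position (1..5) in the first ordering, then rewrite the second ordering as that position sequence:
positions: t→1, g→2, e→3, l→4, p→5
second ordering as positions: [3, 2, 5, 4, 1]
Discordant pairs = inversions in this position sequence.
3: 2, 1 → 2
2: 1 → 1
5: 4, 1 → 2
4: 1 → 1
1: 0
Total: 2 + 1 + 2 + 1 + 0 = 6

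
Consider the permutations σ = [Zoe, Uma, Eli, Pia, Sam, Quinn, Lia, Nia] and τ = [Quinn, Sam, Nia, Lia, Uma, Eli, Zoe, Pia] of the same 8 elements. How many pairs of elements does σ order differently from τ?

Assign each item its position (1..8) in the first ordering, then rewrite the second ordering as that position sequence:
positions: Zoe→1, Uma→2, Eli→3, Pia→4, Sam→5, Quinn→6, Lia→7, Nia→8
second ordering as positions: [6, 5, 8, 7, 2, 3, 1, 4]
Discordant pairs = inversions in this position sequence.
6: 5, 2, 3, 1, 4 → 5
5: 2, 3, 1, 4 → 4
8: 7, 2, 3, 1, 4 → 5
7: 2, 3, 1, 4 → 4
2: 1 → 1
3: 1 → 1
1: 0
4: 0
Total: 5 + 4 + 5 + 4 + 1 + 1 + 0 + 0 = 20

20 discordant pairs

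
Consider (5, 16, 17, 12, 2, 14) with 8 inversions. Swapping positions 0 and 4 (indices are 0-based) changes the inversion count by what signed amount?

Positions 0 and 4 hold 5 and 2; after swapping, the array is [2, 16, 17, 12, 5, 14].
Sweep left to right; for each value list the smaller values that follow it:
2 → none → 0
16 → 12, 5, 14 → 3
17 → 12, 5, 14 → 3
12 → 5 → 1
5 → none → 0
14 → none → 0
Sum: 0 + 3 + 3 + 1 + 0 + 0 = 7
Change: 7 − 8 = -1

-1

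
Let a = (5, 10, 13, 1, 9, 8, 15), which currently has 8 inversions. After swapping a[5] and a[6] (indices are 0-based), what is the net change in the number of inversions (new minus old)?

+1

Positions 5 and 6 hold 8 and 15; after swapping, the array is [5, 10, 13, 1, 9, 15, 8].
For each element, count later entries that are smaller:
5 → 1 → 1
10 → 1, 9, 8 → 3
13 → 1, 9, 8 → 3
1 → none → 0
9 → 8 → 1
15 → 8 → 1
8 → none → 0
Sum: 1 + 3 + 3 + 0 + 1 + 1 + 0 = 9
Change: 9 − 8 = +1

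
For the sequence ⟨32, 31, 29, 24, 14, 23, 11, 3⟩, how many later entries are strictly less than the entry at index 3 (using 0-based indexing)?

The element at index 3 is 24.
Elements after it: 14, 23, 11, 3
Those smaller than 24: 14, 23, 11, 3

4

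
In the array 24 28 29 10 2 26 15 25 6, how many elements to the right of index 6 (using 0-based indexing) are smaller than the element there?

The element at index 6 is 15.
Elements after it: 25, 6
Those smaller than 15: 6

1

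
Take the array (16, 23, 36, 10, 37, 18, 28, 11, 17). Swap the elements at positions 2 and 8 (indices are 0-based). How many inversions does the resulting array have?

Inversions: 14

Positions 2 and 8 hold 36 and 17; after swapping, the array is [16, 23, 17, 10, 37, 18, 28, 11, 36].
Sweep left to right; for each value list the smaller values that follow it:
16 → 10, 11 → 2
23 → 17, 10, 18, 11 → 4
17 → 10, 11 → 2
10 → none → 0
37 → 18, 28, 11, 36 → 4
18 → 11 → 1
28 → 11 → 1
11 → none → 0
36 → none → 0
Sum: 2 + 4 + 2 + 0 + 4 + 1 + 1 + 0 + 0 = 14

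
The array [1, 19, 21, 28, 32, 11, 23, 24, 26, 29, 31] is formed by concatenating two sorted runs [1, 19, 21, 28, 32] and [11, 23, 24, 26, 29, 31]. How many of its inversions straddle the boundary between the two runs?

12

Count, for every r in R, how many entries of L exceed r:
r = 11: 19, 21, 28, 32 → 4
r = 23: 28, 32 → 2
r = 24: 28, 32 → 2
r = 26: 28, 32 → 2
r = 29: 32 → 1
r = 31: 32 → 1
Cross-inversions: 4 + 2 + 2 + 2 + 1 + 1 = 12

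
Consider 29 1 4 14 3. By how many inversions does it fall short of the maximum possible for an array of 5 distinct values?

Maximum inversions for 5 distinct elements is C(5, 2) = 5·4/2 = 10.
Current inversions — for each element, count later smaller elements:
29: 4
1: 0
4: 1
14: 1
3: 0
Current total: 4 + 0 + 1 + 1 + 0 = 6
Shortfall: 10 − 6 = 4

4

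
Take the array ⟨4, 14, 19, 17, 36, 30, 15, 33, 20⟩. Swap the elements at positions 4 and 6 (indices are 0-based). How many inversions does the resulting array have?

Positions 4 and 6 hold 36 and 15; after swapping, the array is [4, 14, 19, 17, 15, 30, 36, 33, 20].
Count, for each position, how many later elements it exceeds:
4 → none → 0
14 → none → 0
19 → 17, 15 → 2
17 → 15 → 1
15 → none → 0
30 → 20 → 1
36 → 33, 20 → 2
33 → 20 → 1
20 → none → 0
Sum: 0 + 0 + 2 + 1 + 0 + 1 + 2 + 1 + 0 = 7

There are 7 inversions.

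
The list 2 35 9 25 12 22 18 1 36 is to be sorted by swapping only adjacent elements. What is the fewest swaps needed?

The minimum number of adjacent swaps to sort an array equals its inversion count, since every such swap removes exactly one inversion.
Count inversions — for each element, later elements that are smaller:
2: 1 → 1
35: 9, 25, 12, 22, 18, 1 → 6
9: 1 → 1
25: 12, 22, 18, 1 → 4
12: 1 → 1
22: 18, 1 → 2
18: 1 → 1
1: none → 0
36: none → 0
Total inversions: 1 + 6 + 1 + 4 + 1 + 2 + 1 + 0 + 0 = 16

There are 16 swaps.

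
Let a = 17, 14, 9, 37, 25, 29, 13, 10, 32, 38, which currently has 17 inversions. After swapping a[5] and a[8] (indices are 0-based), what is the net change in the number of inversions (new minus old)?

+1

Positions 5 and 8 hold 29 and 32; after swapping, the array is [17, 14, 9, 37, 25, 32, 13, 10, 29, 38].
Count, for each position, how many later elements it exceeds:
17: 4
14: 3
9: 0
37: 5
25: 2
32: 3
13: 1
10: 0
29: 0
38: 0
Sum: 4 + 3 + 0 + 5 + 2 + 3 + 1 + 0 + 0 + 0 = 18
Change: 18 − 17 = +1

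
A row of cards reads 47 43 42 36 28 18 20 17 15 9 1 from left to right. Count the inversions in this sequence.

54

Count, for each position, how many later elements it exceeds:
47: 10
43: 9
42: 8
36: 7
28: 6
18: 4
20: 4
17: 3
15: 2
9: 1
1: 0
Sum: 10 + 9 + 8 + 7 + 6 + 4 + 4 + 3 + 2 + 1 + 0 = 54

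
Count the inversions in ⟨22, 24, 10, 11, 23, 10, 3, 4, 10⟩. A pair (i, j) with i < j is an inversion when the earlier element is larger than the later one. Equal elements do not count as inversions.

For each element, count later entries that are smaller:
22 → 10, 11, 10, 3, 4, 10 → 6
24 → 10, 11, 23, 10, 3, 4, 10 → 7
10 → 3, 4 → 2
11 → 10, 3, 4, 10 → 4
23 → 10, 3, 4, 10 → 4
10 → 3, 4 → 2
3 → none → 0
4 → none → 0
10 → none → 0
Sum: 6 + 7 + 2 + 4 + 4 + 2 + 0 + 0 + 0 = 25

25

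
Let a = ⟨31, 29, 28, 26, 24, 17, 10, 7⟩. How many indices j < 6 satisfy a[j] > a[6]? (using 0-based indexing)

6

The element at index 6 is 10.
Elements before it: 31, 29, 28, 26, 24, 17
Those larger than 10: 31, 29, 28, 26, 24, 17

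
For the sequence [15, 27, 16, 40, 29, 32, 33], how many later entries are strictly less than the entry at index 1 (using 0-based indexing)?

1 such element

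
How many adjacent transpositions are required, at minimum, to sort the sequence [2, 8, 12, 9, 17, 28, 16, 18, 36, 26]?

There are 6 adjacent swaps.

Minimum adjacent swaps = number of inversions (each swap of adjacent out-of-order elements removes one inversion and no swap can remove more).
Count inversions — for each element, later elements that are smaller:
2: none → 0
8: none → 0
12: 9 → 1
9: none → 0
17: 16 → 1
28: 16, 18, 26 → 3
16: none → 0
18: none → 0
36: 26 → 1
26: none → 0
Total inversions: 0 + 0 + 1 + 0 + 1 + 3 + 0 + 0 + 1 + 0 = 6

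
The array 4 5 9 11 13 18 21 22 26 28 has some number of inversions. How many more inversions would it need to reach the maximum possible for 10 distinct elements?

Maximum inversions for 10 distinct elements is C(10, 2) = 10·9/2 = 45.
Current inversions — for each element, count later smaller elements:
4: 0
5: 0
9: 0
11: 0
13: 0
18: 0
21: 0
22: 0
26: 0
28: 0
Current total: 0 + 0 + 0 + 0 + 0 + 0 + 0 + 0 + 0 + 0 = 0
Shortfall: 45 − 0 = 45

45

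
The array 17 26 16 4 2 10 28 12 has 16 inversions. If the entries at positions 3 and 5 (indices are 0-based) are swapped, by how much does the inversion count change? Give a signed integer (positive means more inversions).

+1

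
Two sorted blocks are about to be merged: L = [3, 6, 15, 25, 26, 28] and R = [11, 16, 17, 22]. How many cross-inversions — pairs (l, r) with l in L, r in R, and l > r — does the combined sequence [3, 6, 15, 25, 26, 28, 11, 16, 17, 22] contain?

There are 13 split inversions.

For each element r of the right run, count left-run elements greater than r:
r = 11: 15, 25, 26, 28 → 4
r = 16: 25, 26, 28 → 3
r = 17: 25, 26, 28 → 3
r = 22: 25, 26, 28 → 3
Cross-inversions: 4 + 3 + 3 + 3 = 13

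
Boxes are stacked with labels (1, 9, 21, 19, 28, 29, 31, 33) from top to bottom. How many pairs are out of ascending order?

Sweep left to right; for each value list the smaller values that follow it:
1: 0
9: 0
21: 1
19: 0
28: 0
29: 0
31: 0
33: 0
Sum: 0 + 0 + 1 + 0 + 0 + 0 + 0 + 0 = 1

1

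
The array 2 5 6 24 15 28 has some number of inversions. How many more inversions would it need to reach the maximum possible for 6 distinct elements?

14 inversions short

Maximum inversions for 6 distinct elements is C(6, 2) = 6·5/2 = 15.
Current inversions — for each element, count later smaller elements:
2: 0
5: 0
6: 0
24: 1
15: 0
28: 0
Current total: 0 + 0 + 0 + 1 + 0 + 0 = 1
Shortfall: 15 − 1 = 14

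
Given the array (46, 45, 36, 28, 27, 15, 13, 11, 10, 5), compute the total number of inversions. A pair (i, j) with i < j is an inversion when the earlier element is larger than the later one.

There are 45 out-of-order pairs.

For each element, count later entries that are smaller:
46 → 45, 36, 28, 27, 15, 13, 11, 10, 5 → 9
45 → 36, 28, 27, 15, 13, 11, 10, 5 → 8
36 → 28, 27, 15, 13, 11, 10, 5 → 7
28 → 27, 15, 13, 11, 10, 5 → 6
27 → 15, 13, 11, 10, 5 → 5
15 → 13, 11, 10, 5 → 4
13 → 11, 10, 5 → 3
11 → 10, 5 → 2
10 → 5 → 1
5 → none → 0
Sum: 9 + 8 + 7 + 6 + 5 + 4 + 3 + 2 + 1 + 0 = 45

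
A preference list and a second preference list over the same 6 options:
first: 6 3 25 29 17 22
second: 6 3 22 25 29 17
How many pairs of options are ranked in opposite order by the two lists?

Assign each item its position (1..6) in the first ordering, then rewrite the second ordering as that position sequence:
positions: 6→1, 3→2, 25→3, 29→4, 17→5, 22→6
second ordering as positions: [1, 2, 6, 3, 4, 5]
Discordant pairs = inversions in this position sequence.
1: 0
2: 0
6: 3, 4, 5 → 3
3: 0
4: 0
5: 0
Total: 0 + 0 + 3 + 0 + 0 + 0 = 3

Pairs: 3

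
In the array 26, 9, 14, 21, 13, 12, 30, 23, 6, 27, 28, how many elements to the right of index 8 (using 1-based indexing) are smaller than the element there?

1 such element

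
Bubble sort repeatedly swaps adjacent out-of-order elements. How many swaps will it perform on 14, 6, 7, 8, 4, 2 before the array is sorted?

Swaps: 12

The minimum number of adjacent swaps to sort an array equals its inversion count, since every such swap removes exactly one inversion.
Count inversions — for each element, later elements that are smaller:
14: 6, 7, 8, 4, 2 → 5
6: 4, 2 → 2
7: 4, 2 → 2
8: 4, 2 → 2
4: 2 → 1
2: none → 0
Total inversions: 5 + 2 + 2 + 2 + 1 + 0 = 12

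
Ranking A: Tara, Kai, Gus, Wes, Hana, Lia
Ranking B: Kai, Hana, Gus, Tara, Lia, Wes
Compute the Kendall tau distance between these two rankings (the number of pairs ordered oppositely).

There are 6 discordant pairs.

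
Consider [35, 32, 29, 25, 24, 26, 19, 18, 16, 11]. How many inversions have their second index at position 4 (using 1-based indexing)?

The element at index 4 is 25.
Elements before it: 35, 32, 29
Those larger than 25: 35, 32, 29

3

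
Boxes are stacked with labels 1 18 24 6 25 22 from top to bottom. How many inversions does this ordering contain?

There are 4 out-of-order pairs.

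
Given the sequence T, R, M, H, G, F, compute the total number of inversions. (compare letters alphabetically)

15

Element-by-element contributions:
T → R, M, H, G, F → 5
R → M, H, G, F → 4
M → H, G, F → 3
H → G, F → 2
G → F → 1
F → none → 0
Sum: 5 + 4 + 3 + 2 + 1 + 0 = 15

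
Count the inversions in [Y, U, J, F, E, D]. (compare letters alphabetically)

15

Count, for each position, how many later elements it exceeds:
Y: 5
U: 4
J: 3
F: 2
E: 1
D: 0
Sum: 5 + 4 + 3 + 2 + 1 + 0 = 15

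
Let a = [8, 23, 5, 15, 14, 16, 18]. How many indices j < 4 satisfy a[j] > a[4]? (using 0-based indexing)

The element at index 4 is 14.
Elements before it: 8, 23, 5, 15
Those larger than 14: 23, 15

2 such elements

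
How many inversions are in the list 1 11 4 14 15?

There is 1 inversion.

Inversion pairs (indices are 1-based):
(2,3): 11 > 4
That's 1 pair.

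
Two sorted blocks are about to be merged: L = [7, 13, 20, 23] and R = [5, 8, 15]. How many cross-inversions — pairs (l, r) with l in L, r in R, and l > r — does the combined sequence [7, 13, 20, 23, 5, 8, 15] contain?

There are 9 split inversions.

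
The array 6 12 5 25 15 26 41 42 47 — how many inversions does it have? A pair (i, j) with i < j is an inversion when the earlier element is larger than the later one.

3

For each element, count later entries that are smaller:
6 → 5 → 1
12 → 5 → 1
5 → none → 0
25 → 15 → 1
15 → none → 0
26 → none → 0
41 → none → 0
42 → none → 0
47 → none → 0
Sum: 1 + 1 + 0 + 1 + 0 + 0 + 0 + 0 + 0 = 3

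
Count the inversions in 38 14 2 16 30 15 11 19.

15 inversions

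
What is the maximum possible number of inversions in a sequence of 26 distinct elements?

A reversed (strictly descending) arrangement makes every pair an inversion, giving C(26, 2) inversions.
C(26, 2) = 26·25/2 = 325

325 inversions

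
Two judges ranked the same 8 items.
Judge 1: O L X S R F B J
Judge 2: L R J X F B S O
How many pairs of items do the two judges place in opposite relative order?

15

Assign each item its position (1..8) in the first ordering, then rewrite the second ordering as that position sequence:
positions: O→1, L→2, X→3, S→4, R→5, F→6, B→7, J→8
second ordering as positions: [2, 5, 8, 3, 6, 7, 4, 1]
Discordant pairs = inversions in this position sequence.
2: 1 → 1
5: 3, 4, 1 → 3
8: 3, 6, 7, 4, 1 → 5
3: 1 → 1
6: 4, 1 → 2
7: 4, 1 → 2
4: 1 → 1
1: 0
Total: 1 + 3 + 5 + 1 + 2 + 2 + 1 + 0 = 15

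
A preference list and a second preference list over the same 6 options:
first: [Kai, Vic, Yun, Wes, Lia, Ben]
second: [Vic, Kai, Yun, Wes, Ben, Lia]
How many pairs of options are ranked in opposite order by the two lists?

2

Assign each item its position (1..6) in the first ordering, then rewrite the second ordering as that position sequence:
positions: Kai→1, Vic→2, Yun→3, Wes→4, Lia→5, Ben→6
second ordering as positions: [2, 1, 3, 4, 6, 5]
Discordant pairs = inversions in this position sequence.
2: 1 → 1
1: 0
3: 0
4: 0
6: 5 → 1
5: 0
Total: 1 + 0 + 0 + 0 + 1 + 0 = 2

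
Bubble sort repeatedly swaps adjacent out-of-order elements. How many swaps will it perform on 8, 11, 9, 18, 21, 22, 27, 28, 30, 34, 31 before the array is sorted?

2

The minimum number of adjacent swaps to sort an array equals its inversion count, since every such swap removes exactly one inversion.
Count inversions — for each element, later elements that are smaller:
8: none → 0
11: 9 → 1
9: none → 0
18: none → 0
21: none → 0
22: none → 0
27: none → 0
28: none → 0
30: none → 0
34: 31 → 1
31: none → 0
Total inversions: 0 + 1 + 0 + 0 + 0 + 0 + 0 + 0 + 0 + 1 + 0 = 2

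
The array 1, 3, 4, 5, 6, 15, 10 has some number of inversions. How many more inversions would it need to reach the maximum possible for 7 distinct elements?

20

Maximum inversions for 7 distinct elements is C(7, 2) = 7·6/2 = 21.
Current inversions — for each element, count later smaller elements:
1: 0
3: 0
4: 0
5: 0
6: 0
15: 1
10: 0
Current total: 0 + 0 + 0 + 0 + 0 + 1 + 0 = 1
Shortfall: 21 − 1 = 20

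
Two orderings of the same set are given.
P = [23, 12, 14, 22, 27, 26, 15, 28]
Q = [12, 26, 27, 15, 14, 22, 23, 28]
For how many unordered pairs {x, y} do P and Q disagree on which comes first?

13

Assign each item its position (1..8) in the first ordering, then rewrite the second ordering as that position sequence:
positions: 23→1, 12→2, 14→3, 22→4, 27→5, 26→6, 15→7, 28→8
second ordering as positions: [2, 6, 5, 7, 3, 4, 1, 8]
Discordant pairs = inversions in this position sequence.
2: 1 → 1
6: 5, 3, 4, 1 → 4
5: 3, 4, 1 → 3
7: 3, 4, 1 → 3
3: 1 → 1
4: 1 → 1
1: 0
8: 0
Total: 1 + 4 + 3 + 3 + 1 + 1 + 0 + 0 = 13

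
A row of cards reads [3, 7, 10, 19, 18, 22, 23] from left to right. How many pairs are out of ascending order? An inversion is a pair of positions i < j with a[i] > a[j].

1 out-of-order pair

Sweep left to right; for each value list the smaller values that follow it:
3 → none → 0
7 → none → 0
10 → none → 0
19 → 18 → 1
18 → none → 0
22 → none → 0
23 → none → 0
Sum: 0 + 0 + 0 + 1 + 0 + 0 + 0 = 1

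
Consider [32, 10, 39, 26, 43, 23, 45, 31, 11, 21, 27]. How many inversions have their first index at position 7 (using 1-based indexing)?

4

The element at index 7 is 45.
Elements after it: 31, 11, 21, 27
Those smaller than 45: 31, 11, 21, 27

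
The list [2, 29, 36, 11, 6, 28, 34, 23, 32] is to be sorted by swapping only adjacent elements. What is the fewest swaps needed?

Minimum adjacent swaps = number of inversions (each swap of adjacent out-of-order elements removes one inversion and no swap can remove more).
Count inversions — for each element, later elements that are smaller:
2: none → 0
29: 11, 6, 28, 23 → 4
36: 11, 6, 28, 34, 23, 32 → 6
11: 6 → 1
6: none → 0
28: 23 → 1
34: 23, 32 → 2
23: none → 0
32: none → 0
Total inversions: 0 + 4 + 6 + 1 + 0 + 1 + 2 + 0 + 0 = 14

14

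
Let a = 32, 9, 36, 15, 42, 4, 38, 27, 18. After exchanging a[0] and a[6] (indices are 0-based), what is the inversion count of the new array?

Positions 0 and 6 hold 32 and 38; after swapping, the array is [38, 9, 36, 15, 42, 4, 32, 27, 18].
Count, for each position, how many later elements it exceeds:
38: 7
9: 1
36: 5
15: 1
42: 4
4: 0
32: 2
27: 1
18: 0
Sum: 7 + 1 + 5 + 1 + 4 + 0 + 2 + 1 + 0 = 21

Inversions: 21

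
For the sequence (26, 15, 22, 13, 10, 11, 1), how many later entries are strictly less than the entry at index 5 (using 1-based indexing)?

1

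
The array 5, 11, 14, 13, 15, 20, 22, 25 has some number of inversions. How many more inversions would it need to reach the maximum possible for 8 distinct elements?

Maximum inversions for 8 distinct elements is C(8, 2) = 8·7/2 = 28.
Current inversions — for each element, count later smaller elements:
5: 0
11: 0
14: 1
13: 0
15: 0
20: 0
22: 0
25: 0
Current total: 0 + 0 + 1 + 0 + 0 + 0 + 0 + 0 = 1
Shortfall: 28 − 1 = 27

27 inversions short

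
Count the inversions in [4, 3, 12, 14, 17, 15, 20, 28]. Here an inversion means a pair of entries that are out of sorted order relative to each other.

2 inversions

Count, for each position, how many later elements it exceeds:
4: 1
3: 0
12: 0
14: 0
17: 1
15: 0
20: 0
28: 0
Sum: 1 + 0 + 0 + 0 + 1 + 0 + 0 + 0 = 2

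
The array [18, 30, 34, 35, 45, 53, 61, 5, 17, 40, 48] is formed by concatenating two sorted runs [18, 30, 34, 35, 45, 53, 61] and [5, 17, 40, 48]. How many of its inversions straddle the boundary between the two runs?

19

For each element r of the right run, count left-run elements greater than r:
r = 5: 18, 30, 34, 35, 45, 53, 61 → 7
r = 17: 18, 30, 34, 35, 45, 53, 61 → 7
r = 40: 45, 53, 61 → 3
r = 48: 53, 61 → 2
Cross-inversions: 7 + 7 + 3 + 2 = 19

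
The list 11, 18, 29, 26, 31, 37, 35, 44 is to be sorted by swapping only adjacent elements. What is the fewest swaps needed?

Minimum adjacent swaps = number of inversions (each swap of adjacent out-of-order elements removes one inversion and no swap can remove more).
Count inversions — for each element, later elements that are smaller:
11: none → 0
18: none → 0
29: 26 → 1
26: none → 0
31: none → 0
37: 35 → 1
35: none → 0
44: none → 0
Total inversions: 0 + 0 + 1 + 0 + 0 + 1 + 0 + 0 = 2

There are 2 swaps.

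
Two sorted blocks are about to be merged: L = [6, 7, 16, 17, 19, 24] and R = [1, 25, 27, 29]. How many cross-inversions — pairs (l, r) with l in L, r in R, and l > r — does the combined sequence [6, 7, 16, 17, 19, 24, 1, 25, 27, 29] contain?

Count, for every r in R, how many entries of L exceed r:
r = 1: 6, 7, 16, 17, 19, 24 → 6
r = 25: none → 0
r = 27: none → 0
r = 29: none → 0
Cross-inversions: 6 + 0 + 0 + 0 = 6

Cross-inversions: 6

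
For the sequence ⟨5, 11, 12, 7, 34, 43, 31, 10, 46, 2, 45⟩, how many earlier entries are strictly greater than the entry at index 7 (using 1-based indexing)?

2 such elements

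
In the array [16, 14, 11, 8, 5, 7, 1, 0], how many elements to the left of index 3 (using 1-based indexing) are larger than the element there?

2 such elements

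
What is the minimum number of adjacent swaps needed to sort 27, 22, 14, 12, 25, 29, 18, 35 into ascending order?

Each adjacent swap fixes exactly one inversion, so the minimum swap count equals the number of inversions.
Count inversions — for each element, later elements that are smaller:
27: 22, 14, 12, 25, 18 → 5
22: 14, 12, 18 → 3
14: 12 → 1
12: none → 0
25: 18 → 1
29: 18 → 1
18: none → 0
35: none → 0
Total inversions: 5 + 3 + 1 + 0 + 1 + 1 + 0 + 0 = 11

11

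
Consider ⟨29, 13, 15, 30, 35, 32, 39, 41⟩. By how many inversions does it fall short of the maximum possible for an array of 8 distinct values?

25

Maximum inversions for 8 distinct elements is C(8, 2) = 8·7/2 = 28.
Current inversions — for each element, count later smaller elements:
29: 2
13: 0
15: 0
30: 0
35: 1
32: 0
39: 0
41: 0
Current total: 2 + 0 + 0 + 0 + 1 + 0 + 0 + 0 = 3
Shortfall: 28 − 3 = 25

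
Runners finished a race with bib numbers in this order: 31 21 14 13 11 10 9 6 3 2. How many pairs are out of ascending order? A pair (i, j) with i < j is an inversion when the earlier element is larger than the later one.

Sweep left to right; for each value list the smaller values that follow it:
31 → 21, 14, 13, 11, 10, 9, 6, 3, 2 → 9
21 → 14, 13, 11, 10, 9, 6, 3, 2 → 8
14 → 13, 11, 10, 9, 6, 3, 2 → 7
13 → 11, 10, 9, 6, 3, 2 → 6
11 → 10, 9, 6, 3, 2 → 5
10 → 9, 6, 3, 2 → 4
9 → 6, 3, 2 → 3
6 → 3, 2 → 2
3 → 2 → 1
2 → none → 0
Sum: 9 + 8 + 7 + 6 + 5 + 4 + 3 + 2 + 1 + 0 = 45

45 out-of-order pairs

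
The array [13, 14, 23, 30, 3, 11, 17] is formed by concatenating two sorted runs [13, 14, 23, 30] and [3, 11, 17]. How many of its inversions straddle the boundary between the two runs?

10 cross-inversions

Count, for every r in R, how many entries of L exceed r:
r = 3: 13, 14, 23, 30 → 4
r = 11: 13, 14, 23, 30 → 4
r = 17: 23, 30 → 2
Cross-inversions: 4 + 4 + 2 = 10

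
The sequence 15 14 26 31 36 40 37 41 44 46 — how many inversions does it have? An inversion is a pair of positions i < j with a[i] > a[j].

2 inversions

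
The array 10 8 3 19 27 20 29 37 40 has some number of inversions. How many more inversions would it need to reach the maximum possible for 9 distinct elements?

32 inversions short

Maximum inversions for 9 distinct elements is C(9, 2) = 9·8/2 = 36.
Current inversions — for each element, count later smaller elements:
10: 2
8: 1
3: 0
19: 0
27: 1
20: 0
29: 0
37: 0
40: 0
Current total: 2 + 1 + 0 + 0 + 1 + 0 + 0 + 0 + 0 = 4
Shortfall: 36 − 4 = 32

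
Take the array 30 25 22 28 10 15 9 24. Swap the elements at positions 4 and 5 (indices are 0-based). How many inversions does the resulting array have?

Positions 4 and 5 hold 10 and 15; after swapping, the array is [30, 25, 22, 28, 15, 10, 9, 24].
Sweep left to right; for each value list the smaller values that follow it:
30 → 25, 22, 28, 15, 10, 9, 24 → 7
25 → 22, 15, 10, 9, 24 → 5
22 → 15, 10, 9 → 3
28 → 15, 10, 9, 24 → 4
15 → 10, 9 → 2
10 → 9 → 1
9 → none → 0
24 → none → 0
Sum: 7 + 5 + 3 + 4 + 2 + 1 + 0 + 0 = 22

22 inversions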